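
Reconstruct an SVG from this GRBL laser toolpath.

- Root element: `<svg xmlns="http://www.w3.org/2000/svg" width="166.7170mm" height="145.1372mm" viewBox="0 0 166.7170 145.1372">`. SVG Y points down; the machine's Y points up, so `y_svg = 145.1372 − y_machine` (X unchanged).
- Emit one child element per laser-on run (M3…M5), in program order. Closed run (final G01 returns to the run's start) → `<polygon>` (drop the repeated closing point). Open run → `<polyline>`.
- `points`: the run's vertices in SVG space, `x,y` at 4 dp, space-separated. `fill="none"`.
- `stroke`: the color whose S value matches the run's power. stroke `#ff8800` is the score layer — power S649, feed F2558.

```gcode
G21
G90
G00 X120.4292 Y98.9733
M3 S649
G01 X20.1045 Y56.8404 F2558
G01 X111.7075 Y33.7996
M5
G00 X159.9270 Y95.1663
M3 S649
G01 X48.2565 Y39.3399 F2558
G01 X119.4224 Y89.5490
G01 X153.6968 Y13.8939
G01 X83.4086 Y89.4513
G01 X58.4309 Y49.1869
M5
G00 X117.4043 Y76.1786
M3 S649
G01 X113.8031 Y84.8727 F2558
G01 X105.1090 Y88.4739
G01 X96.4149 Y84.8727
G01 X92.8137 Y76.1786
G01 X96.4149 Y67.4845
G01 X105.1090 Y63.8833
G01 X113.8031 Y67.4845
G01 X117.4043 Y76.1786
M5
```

y_svg = 145.1372 − y_m. Every run uses S649, so all elements get stroke `#ff8800` (score).

[1] open run; points: 120.4292,46.1639 20.1045,88.2968 111.7075,111.3376

[2] open run; points: 159.9270,49.9709 48.2565,105.7973 119.4224,55.5882 153.6968,131.2433 83.4086,55.6859 58.4309,95.9503

[3] closed run; points: 117.4043,68.9586 113.8031,60.2645 105.1090,56.6633 96.4149,60.2645 92.8137,68.9586 96.4149,77.6527 105.1090,81.2539 113.8031,77.6527

<svg xmlns="http://www.w3.org/2000/svg" width="166.7170mm" height="145.1372mm" viewBox="0 0 166.7170 145.1372">
  <polyline points="120.4292,46.1639 20.1045,88.2968 111.7075,111.3376" fill="none" stroke="#ff8800"/>
  <polyline points="159.9270,49.9709 48.2565,105.7973 119.4224,55.5882 153.6968,131.2433 83.4086,55.6859 58.4309,95.9503" fill="none" stroke="#ff8800"/>
  <polygon points="117.4043,68.9586 113.8031,60.2645 105.1090,56.6633 96.4149,60.2645 92.8137,68.9586 96.4149,77.6527 105.1090,81.2539 113.8031,77.6527" fill="none" stroke="#ff8800"/>
</svg>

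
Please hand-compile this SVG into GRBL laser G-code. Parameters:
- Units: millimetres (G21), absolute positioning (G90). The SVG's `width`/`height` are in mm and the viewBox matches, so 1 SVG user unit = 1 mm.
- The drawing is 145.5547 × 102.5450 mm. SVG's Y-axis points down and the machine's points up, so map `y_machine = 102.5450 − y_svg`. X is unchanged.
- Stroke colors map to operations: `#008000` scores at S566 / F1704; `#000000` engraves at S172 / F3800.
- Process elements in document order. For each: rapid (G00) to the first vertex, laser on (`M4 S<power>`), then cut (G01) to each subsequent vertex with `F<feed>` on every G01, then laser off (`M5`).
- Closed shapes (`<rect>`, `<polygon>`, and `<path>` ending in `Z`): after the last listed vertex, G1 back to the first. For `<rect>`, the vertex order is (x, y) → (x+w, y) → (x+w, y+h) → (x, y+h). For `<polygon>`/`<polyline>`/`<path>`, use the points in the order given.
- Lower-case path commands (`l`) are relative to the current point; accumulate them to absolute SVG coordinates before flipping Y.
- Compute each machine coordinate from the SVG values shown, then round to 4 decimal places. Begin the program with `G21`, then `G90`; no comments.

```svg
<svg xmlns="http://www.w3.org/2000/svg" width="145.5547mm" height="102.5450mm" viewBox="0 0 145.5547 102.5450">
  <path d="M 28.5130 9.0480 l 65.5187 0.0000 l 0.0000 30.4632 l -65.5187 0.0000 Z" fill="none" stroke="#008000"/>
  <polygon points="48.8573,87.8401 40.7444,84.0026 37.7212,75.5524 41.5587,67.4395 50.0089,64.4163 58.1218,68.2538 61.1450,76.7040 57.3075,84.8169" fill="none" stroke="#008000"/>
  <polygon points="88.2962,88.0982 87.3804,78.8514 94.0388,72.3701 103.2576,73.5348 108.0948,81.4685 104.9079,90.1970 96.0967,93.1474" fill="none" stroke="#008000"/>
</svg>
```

G21
G90
G00 X28.5130 Y93.4970
M4 S566
G01 X94.0317 Y93.4970 F1704
G01 X94.0317 Y63.0338 F1704
G01 X28.5130 Y63.0338 F1704
G01 X28.5130 Y93.4970 F1704
M5
G00 X48.8573 Y14.7049
M4 S566
G01 X40.7444 Y18.5424 F1704
G01 X37.7212 Y26.9926 F1704
G01 X41.5587 Y35.1055 F1704
G01 X50.0089 Y38.1287 F1704
G01 X58.1218 Y34.2912 F1704
G01 X61.1450 Y25.8410 F1704
G01 X57.3075 Y17.7281 F1704
G01 X48.8573 Y14.7049 F1704
M5
G00 X88.2962 Y14.4468
M4 S566
G01 X87.3804 Y23.6936 F1704
G01 X94.0388 Y30.1749 F1704
G01 X103.2576 Y29.0102 F1704
G01 X108.0948 Y21.0765 F1704
G01 X104.9079 Y12.3480 F1704
G01 X96.0967 Y9.3976 F1704
G01 X88.2962 Y14.4468 F1704
M5

viewBox `0 0 145.5547 102.5450` with mm width/height → 1 unit = 1 mm. Flip: y_m = 102.5450 − y_svg.

**Shape 1** — `<path>` rectangle, stroke `#008000` → score (S566, F1704). Machine vertices: (28.5130,93.4970) → (94.0317,93.4970) → (94.0317,63.0338) → (28.5130,63.0338) → (28.5130,93.4970). Closed: final G1 returns to the first vertex.

**Shape 2** — `<polygon>` regular polygon, stroke `#008000` → score (S566, F1704). Machine vertices: (48.8573,14.7049) → (40.7444,18.5424) → (37.7212,26.9926) → (41.5587,35.1055) → (50.0089,38.1287) → (58.1218,34.2912) → (61.1450,25.8410) → (57.3075,17.7281) → (48.8573,14.7049). Closed: final G1 returns to the first vertex.

**Shape 3** — `<polygon>` regular polygon, stroke `#008000` → score (S566, F1704). Machine vertices: (88.2962,14.4468) → (87.3804,23.6936) → (94.0388,30.1749) → (103.2576,29.0102) → (108.0948,21.0765) → (104.9079,12.3480) → (96.0967,9.3976) → (88.2962,14.4468). Closed: final G1 returns to the first vertex.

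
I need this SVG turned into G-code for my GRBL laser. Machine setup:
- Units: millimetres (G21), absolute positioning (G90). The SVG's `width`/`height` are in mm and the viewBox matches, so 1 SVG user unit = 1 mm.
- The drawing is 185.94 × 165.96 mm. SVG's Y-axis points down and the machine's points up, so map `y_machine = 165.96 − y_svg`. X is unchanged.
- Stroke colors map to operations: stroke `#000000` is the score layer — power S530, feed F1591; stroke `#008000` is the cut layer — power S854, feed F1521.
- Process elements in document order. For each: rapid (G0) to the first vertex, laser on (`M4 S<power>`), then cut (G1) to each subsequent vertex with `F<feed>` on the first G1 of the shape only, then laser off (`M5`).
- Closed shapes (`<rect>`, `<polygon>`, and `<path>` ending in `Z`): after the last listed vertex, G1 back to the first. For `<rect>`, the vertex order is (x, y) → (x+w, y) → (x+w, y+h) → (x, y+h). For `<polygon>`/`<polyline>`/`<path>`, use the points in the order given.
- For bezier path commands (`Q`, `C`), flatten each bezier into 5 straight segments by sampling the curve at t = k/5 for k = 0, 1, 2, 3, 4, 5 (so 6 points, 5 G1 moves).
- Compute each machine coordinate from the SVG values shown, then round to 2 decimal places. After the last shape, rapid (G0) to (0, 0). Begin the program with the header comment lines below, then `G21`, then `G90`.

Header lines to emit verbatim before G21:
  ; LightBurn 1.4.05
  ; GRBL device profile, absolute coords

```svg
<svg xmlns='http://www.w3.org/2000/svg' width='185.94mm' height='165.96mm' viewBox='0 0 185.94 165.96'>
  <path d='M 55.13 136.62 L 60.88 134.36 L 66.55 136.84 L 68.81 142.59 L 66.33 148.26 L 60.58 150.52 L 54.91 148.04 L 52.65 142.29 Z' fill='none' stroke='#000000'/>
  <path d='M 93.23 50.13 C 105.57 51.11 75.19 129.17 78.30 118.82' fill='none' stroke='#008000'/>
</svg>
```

; LightBurn 1.4.05
; GRBL device profile, absolute coords
G21
G90
G0 X55.13 Y29.34
M4 S530
G1 X60.88 Y31.60 F1591
G1 X66.55 Y29.12
G1 X68.81 Y23.37
G1 X66.33 Y17.70
G1 X60.58 Y15.44
G1 X54.91 Y17.92
G1 X52.65 Y23.67
G1 X55.13 Y29.34
M5
G0 X93.23 Y115.83
M4 S854
G1 X96.12 Y107.32 F1521
G1 X92.41 Y88.25
G1 X85.77 Y66.57
G1 X79.84 Y50.22
G1 X78.30 Y47.14
M5
G0 X0.00 Y0.00

1 u = 1 mm; y_m = 165.96 − y.

[1] `<path>` regular polygon, #000000→score S530 F1591: (55.13,29.34) → (60.88,31.60) → (66.55,29.12) → (68.81,23.37) → (66.33,17.70) → (60.58,15.44) → (54.91,17.92) → (52.65,23.67) → (55.13,29.34) (closed)

[2] `<path>` cubic bezier, #008000→cut S854 F1521: (93.23,115.83) → (96.12,107.32) → (92.41,88.25) → (85.77,66.57) → (79.84,50.22) → (78.30,47.14)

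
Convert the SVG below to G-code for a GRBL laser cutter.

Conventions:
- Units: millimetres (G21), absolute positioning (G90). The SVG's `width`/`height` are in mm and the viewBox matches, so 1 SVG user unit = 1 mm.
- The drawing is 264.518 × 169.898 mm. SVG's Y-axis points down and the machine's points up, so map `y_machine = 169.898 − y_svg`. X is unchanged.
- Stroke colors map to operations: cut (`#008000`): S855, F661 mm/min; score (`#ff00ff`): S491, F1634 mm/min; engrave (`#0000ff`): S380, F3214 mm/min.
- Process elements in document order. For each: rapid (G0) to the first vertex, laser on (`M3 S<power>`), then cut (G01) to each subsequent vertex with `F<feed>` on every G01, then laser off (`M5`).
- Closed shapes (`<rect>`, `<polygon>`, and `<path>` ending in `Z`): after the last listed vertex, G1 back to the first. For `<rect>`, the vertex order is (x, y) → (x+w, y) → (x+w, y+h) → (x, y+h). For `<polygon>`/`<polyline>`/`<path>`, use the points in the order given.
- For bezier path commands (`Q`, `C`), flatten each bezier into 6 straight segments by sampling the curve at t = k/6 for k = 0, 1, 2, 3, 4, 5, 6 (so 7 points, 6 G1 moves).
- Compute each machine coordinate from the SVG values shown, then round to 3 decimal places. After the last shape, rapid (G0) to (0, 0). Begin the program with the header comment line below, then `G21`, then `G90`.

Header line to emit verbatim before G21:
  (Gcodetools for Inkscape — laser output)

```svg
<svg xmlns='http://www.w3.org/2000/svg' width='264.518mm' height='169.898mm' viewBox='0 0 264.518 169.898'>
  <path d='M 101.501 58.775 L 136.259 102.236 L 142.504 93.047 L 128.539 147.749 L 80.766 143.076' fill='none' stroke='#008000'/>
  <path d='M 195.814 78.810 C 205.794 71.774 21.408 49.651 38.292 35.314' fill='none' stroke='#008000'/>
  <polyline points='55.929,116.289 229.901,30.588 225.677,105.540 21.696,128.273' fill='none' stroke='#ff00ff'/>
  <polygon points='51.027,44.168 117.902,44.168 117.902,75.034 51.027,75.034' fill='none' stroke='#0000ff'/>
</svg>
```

viewBox `0 0 264.518 169.898` with mm width/height → 1 unit = 1 mm. Flip: y_m = 169.898 − y_svg.

**Shape 1** — `<path>` open polyline, stroke `#008000` → cut (S855, F661). Machine vertices: (101.501,111.123) → (136.259,67.662) → (142.504,76.851) → (128.539,22.149) → (80.766,26.822). Open path.

**Shape 2** — `<path>` cubic bezier, stroke `#008000` → cut (S855, F661). Control points (SVG): P0=(195.814,78.810), P1=(205.794,71.774), P2=(21.408,49.651), P3=(38.292,35.314); sampled at t=k/6. Machine vertices: (195.814,91.088) → (186.438,95.757) → (155.659,102.306) → (114.464,110.098) → (73.845,118.499) → (44.791,126.873) → (38.292,134.584). Open path.

**Shape 3** — `<polyline>` open polyline, stroke `#ff00ff` → score (S491, F1634). Machine vertices: (55.929,53.609) → (229.901,139.310) → (225.677,64.358) → (21.696,41.625). Open path.

**Shape 4** — `<polygon>` rectangle, stroke `#0000ff` → engrave (S380, F3214). Machine vertices: (51.027,125.730) → (117.902,125.730) → (117.902,94.864) → (51.027,94.864) → (51.027,125.730). Closed: final G1 returns to the first vertex.

(Gcodetools for Inkscape — laser output)
G21
G90
G0 X101.501 Y111.123
M3 S855
G01 X136.259 Y67.662 F661
G01 X142.504 Y76.851 F661
G01 X128.539 Y22.149 F661
G01 X80.766 Y26.822 F661
M5
G0 X195.814 Y91.088
M3 S855
G01 X186.438 Y95.757 F661
G01 X155.659 Y102.306 F661
G01 X114.464 Y110.098 F661
G01 X73.845 Y118.499 F661
G01 X44.791 Y126.873 F661
G01 X38.292 Y134.584 F661
M5
G0 X55.929 Y53.609
M3 S491
G01 X229.901 Y139.310 F1634
G01 X225.677 Y64.358 F1634
G01 X21.696 Y41.625 F1634
M5
G0 X51.027 Y125.730
M3 S380
G01 X117.902 Y125.730 F3214
G01 X117.902 Y94.864 F3214
G01 X51.027 Y94.864 F3214
G01 X51.027 Y125.730 F3214
M5
G0 X0.000 Y0.000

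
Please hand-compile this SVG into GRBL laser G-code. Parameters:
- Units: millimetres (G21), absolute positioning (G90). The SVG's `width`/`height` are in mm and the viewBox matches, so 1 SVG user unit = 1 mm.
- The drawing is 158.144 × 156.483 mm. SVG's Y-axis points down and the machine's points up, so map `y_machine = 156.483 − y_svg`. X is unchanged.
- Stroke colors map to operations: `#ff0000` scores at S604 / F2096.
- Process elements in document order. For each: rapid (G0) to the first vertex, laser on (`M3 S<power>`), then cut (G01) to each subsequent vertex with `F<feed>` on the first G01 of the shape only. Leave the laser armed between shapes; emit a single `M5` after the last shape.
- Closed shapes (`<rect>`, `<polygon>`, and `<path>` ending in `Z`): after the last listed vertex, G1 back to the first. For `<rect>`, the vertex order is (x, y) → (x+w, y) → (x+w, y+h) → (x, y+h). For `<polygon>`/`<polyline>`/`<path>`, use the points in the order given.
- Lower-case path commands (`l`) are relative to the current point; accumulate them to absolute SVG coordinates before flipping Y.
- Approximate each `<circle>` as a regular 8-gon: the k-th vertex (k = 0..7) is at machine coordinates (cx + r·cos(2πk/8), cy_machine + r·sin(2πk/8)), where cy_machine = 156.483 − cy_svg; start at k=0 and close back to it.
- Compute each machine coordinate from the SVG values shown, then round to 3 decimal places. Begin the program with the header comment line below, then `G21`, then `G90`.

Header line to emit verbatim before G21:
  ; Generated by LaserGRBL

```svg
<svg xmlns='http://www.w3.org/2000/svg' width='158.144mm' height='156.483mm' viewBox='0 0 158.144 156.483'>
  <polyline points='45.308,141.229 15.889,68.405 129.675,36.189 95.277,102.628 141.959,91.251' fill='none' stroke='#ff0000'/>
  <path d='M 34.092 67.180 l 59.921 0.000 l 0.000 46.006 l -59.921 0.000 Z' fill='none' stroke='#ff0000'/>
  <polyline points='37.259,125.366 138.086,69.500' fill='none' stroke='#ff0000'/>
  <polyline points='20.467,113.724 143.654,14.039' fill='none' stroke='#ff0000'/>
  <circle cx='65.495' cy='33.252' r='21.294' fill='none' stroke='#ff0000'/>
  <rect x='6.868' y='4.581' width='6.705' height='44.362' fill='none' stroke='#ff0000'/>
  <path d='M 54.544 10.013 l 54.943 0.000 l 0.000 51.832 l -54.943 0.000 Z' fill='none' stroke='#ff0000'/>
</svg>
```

; Generated by LaserGRBL
G21
G90
G0 X45.308 Y15.254
M3 S604
G01 X15.889 Y88.078 F2096
G01 X129.675 Y120.294
G01 X95.277 Y53.855
G01 X141.959 Y65.232
G0 X34.092 Y89.303
M3 S604
G01 X94.013 Y89.303 F2096
G01 X94.013 Y43.297
G01 X34.092 Y43.297
G01 X34.092 Y89.303
G0 X37.259 Y31.117
M3 S604
G01 X138.086 Y86.983 F2096
G0 X20.467 Y42.759
M3 S604
G01 X143.654 Y142.444 F2096
G0 X86.789 Y123.231
M3 S604
G01 X80.552 Y138.288 F2096
G01 X65.495 Y144.525
G01 X50.438 Y138.288
G01 X44.201 Y123.231
G01 X50.438 Y108.174
G01 X65.495 Y101.937
G01 X80.552 Y108.174
G01 X86.789 Y123.231
G0 X6.868 Y151.902
M3 S604
G01 X13.573 Y151.902 F2096
G01 X13.573 Y107.540
G01 X6.868 Y107.540
G01 X6.868 Y151.902
G0 X54.544 Y146.470
M3 S604
G01 X109.487 Y146.470 F2096
G01 X109.487 Y94.638
G01 X54.544 Y94.638
G01 X54.544 Y146.470
M5

Since the viewBox matches the mm dimensions, user units are millimetres directly. The only transform is the Y-flip y_m = 156.483 − y_svg.

Shape 1 is a open polyline drawn with `<polyline>`. Its stroke #ff0000 means score at S604, F2096. After flipping Y the toolpath is (45.308,15.254) → (15.889,88.078) → (129.675,120.294) → (95.277,53.855) → (141.959,65.232).

Shape 2 is a rectangle drawn with `<path>`. Its stroke #ff0000 means score at S604, F2096. After flipping Y the toolpath is (34.092,89.303) → (94.013,89.303) → (94.013,43.297) → (34.092,43.297) → (34.092,89.303), returning to the start.

Shape 3 is a line segment drawn with `<polyline>`. Its stroke #ff0000 means score at S604, F2096. After flipping Y the toolpath is (37.259,31.117) → (138.086,86.983).

Shape 4 is a line segment drawn with `<polyline>`. Its stroke #ff0000 means score at S604, F2096. After flipping Y the toolpath is (20.467,42.759) → (143.654,142.444).

Shape 5 is a circle drawn with `<circle>`. Its stroke #ff0000 means score at S604, F2096. After flipping Y the toolpath is (86.789,123.231) → (80.552,138.288) → (65.495,144.525) → (50.438,138.288) → (44.201,123.231) → (50.438,108.174) → (65.495,101.937) → (80.552,108.174) → (86.789,123.231), returning to the start.

Shape 6 is a rectangle drawn with `<rect>`. Its stroke #ff0000 means score at S604, F2096. After flipping Y the toolpath is (6.868,151.902) → (13.573,151.902) → (13.573,107.540) → (6.868,107.540) → (6.868,151.902), returning to the start.

Shape 7 is a rectangle drawn with `<path>`. Its stroke #ff0000 means score at S604, F2096. After flipping Y the toolpath is (54.544,146.470) → (109.487,146.470) → (109.487,94.638) → (54.544,94.638) → (54.544,146.470), returning to the start.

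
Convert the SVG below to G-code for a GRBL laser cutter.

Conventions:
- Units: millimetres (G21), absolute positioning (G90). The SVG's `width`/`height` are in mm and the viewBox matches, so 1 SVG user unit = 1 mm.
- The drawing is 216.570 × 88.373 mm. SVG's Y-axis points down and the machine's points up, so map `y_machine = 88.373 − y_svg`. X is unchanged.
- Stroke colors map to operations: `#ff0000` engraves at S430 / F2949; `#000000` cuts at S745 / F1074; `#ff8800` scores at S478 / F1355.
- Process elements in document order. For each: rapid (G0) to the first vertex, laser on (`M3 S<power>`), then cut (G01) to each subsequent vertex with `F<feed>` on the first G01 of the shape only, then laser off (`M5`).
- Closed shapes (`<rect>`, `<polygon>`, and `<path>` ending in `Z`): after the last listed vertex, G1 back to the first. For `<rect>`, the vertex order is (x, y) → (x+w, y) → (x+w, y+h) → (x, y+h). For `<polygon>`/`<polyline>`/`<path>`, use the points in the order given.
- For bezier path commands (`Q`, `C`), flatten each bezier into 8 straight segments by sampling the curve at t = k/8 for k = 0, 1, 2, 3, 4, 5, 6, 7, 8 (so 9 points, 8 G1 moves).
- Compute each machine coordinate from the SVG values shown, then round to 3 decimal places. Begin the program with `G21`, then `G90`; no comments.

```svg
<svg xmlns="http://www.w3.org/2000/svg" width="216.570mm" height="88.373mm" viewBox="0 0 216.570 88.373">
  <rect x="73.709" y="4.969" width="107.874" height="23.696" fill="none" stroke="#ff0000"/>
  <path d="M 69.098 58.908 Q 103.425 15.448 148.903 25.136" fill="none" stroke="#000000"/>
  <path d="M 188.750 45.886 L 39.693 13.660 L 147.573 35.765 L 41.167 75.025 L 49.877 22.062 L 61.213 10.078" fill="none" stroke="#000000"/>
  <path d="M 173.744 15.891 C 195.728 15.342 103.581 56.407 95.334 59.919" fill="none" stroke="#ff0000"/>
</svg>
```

G21
G90
G0 X73.709 Y83.404
M3 S430
G01 X181.583 Y83.404 F2949
G01 X181.583 Y59.708
G01 X73.709 Y59.708
G01 X73.709 Y83.404
M5
G0 X69.098 Y29.465
M3 S745
G01 X77.854 Y39.500 F1074
G01 X86.958 Y47.873
G01 X96.411 Y54.586
G01 X106.213 Y59.638
G01 X116.363 Y63.029
G01 X126.861 Y64.759
G01 X137.708 Y64.829
G01 X148.903 Y63.237
M5
G0 X188.750 Y42.487
M3 S745
G01 X39.693 Y74.713 F1074
G01 X147.573 Y52.608
G01 X41.167 Y13.348
G01 X49.877 Y66.311
G01 X61.213 Y78.295
M5
G0 X173.744 Y72.482
M3 S430
G01 X177.025 Y70.892 F2949
G01 X171.927 Y66.328
G01 X160.770 Y59.719
G01 X145.876 Y51.991
G01 X129.564 Y44.073
G01 X114.156 Y36.892
G01 X101.973 Y31.377
G01 X95.334 Y28.454
M5

viewBox `0 0 216.570 88.373` with mm width/height → 1 unit = 1 mm. Flip: y_m = 88.373 − y_svg.

**Shape 1** — `<rect>` rectangle, stroke `#ff0000` → engrave (S430, F2949). Machine vertices: (73.709,83.404) → (181.583,83.404) → (181.583,59.708) → (73.709,59.708) → (73.709,83.404). Closed: final G1 returns to the first vertex.

**Shape 2** — `<path>` quadratic bezier, stroke `#000000` → cut (S745, F1074). Control points (SVG): P0=(69.098,58.908), P1=(103.425,15.448), P2=(148.903,25.136); sampled at t=k/8. Machine vertices: (69.098,29.465) → (77.854,39.500) → (86.958,47.873) → (96.411,54.586) → (106.213,59.638) → (116.363,63.029) → (126.861,64.759) → (137.708,64.829) → (148.903,63.237). Open path.

**Shape 3** — `<path>` open polyline, stroke `#000000` → cut (S745, F1074). Machine vertices: (188.750,42.487) → (39.693,74.713) → (147.573,52.608) → (41.167,13.348) → (49.877,66.311) → (61.213,78.295). Open path.

**Shape 4** — `<path>` cubic bezier, stroke `#ff0000` → engrave (S430, F2949). Control points (SVG): P0=(173.744,15.891), P1=(195.728,15.342), P2=(103.581,56.407), P3=(95.334,59.919); sampled at t=k/8. Machine vertices: (173.744,72.482) → (177.025,70.892) → (171.927,66.328) → (160.770,59.719) → (145.876,51.991) → (129.564,44.073) → (114.156,36.892) → (101.973,31.377) → (95.334,28.454). Open path.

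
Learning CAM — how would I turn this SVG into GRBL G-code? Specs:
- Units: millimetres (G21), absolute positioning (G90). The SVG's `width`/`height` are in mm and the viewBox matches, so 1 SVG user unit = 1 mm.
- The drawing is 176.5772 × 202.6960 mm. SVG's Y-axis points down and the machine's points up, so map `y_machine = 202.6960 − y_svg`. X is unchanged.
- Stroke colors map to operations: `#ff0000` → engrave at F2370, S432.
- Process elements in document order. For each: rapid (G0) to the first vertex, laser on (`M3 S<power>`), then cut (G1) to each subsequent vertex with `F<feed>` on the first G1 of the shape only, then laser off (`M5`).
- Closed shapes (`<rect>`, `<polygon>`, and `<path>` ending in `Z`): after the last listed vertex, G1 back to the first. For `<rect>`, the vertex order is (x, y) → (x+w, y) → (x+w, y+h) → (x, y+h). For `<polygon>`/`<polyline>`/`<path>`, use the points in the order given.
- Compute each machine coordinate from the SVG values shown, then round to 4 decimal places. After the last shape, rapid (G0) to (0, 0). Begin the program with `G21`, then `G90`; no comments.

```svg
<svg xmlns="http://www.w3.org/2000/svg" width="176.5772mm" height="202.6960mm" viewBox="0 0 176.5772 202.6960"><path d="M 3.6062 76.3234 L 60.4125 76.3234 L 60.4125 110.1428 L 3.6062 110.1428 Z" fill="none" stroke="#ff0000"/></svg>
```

G21
G90
G0 X3.6062 Y126.3726
M3 S432
G1 X60.4125 Y126.3726 F2370
G1 X60.4125 Y92.5532
G1 X3.6062 Y92.5532
G1 X3.6062 Y126.3726
M5
G0 X0.0000 Y0.0000

Since the viewBox matches the mm dimensions, user units are millimetres directly. The only transform is the Y-flip y_m = 202.6960 − y_svg.

Shape 1 is a rectangle drawn with `<path>`. Its stroke #ff0000 means engrave at S432, F2370. After flipping Y the toolpath is (3.6062,126.3726) → (60.4125,126.3726) → (60.4125,92.5532) → (3.6062,92.5532) → (3.6062,126.3726), returning to the start.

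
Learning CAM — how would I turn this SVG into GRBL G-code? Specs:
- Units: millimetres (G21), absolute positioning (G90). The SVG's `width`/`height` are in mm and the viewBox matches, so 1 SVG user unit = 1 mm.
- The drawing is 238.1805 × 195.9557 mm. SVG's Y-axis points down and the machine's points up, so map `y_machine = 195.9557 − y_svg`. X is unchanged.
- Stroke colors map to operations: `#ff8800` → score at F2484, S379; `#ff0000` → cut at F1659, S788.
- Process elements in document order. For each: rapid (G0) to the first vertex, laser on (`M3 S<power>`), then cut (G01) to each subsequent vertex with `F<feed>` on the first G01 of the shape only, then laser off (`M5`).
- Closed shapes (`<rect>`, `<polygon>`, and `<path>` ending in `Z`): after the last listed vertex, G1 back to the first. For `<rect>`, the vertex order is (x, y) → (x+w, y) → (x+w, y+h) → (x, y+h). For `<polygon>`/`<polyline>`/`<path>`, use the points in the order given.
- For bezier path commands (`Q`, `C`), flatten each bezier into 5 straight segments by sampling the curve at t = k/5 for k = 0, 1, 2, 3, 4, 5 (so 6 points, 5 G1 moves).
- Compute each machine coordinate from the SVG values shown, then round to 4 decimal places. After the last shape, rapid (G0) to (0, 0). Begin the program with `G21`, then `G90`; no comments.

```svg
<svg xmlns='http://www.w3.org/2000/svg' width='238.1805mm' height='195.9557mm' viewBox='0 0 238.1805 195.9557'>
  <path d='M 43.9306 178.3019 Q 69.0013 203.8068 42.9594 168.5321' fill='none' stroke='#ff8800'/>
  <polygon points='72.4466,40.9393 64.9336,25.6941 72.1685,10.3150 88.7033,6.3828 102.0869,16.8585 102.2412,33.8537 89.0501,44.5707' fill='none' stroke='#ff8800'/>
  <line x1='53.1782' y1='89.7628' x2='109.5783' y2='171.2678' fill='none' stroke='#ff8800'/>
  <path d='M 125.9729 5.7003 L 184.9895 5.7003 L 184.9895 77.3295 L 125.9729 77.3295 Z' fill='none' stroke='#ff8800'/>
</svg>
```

G21
G90
G0 X43.9306 Y17.6538
M3 S379
G01 X51.9144 Y9.8830 F2484
G01 X55.8091 Y6.9746
G01 X55.6149 Y8.9286
G01 X51.3317 Y15.7449
G01 X42.9594 Y27.4236
M5
G0 X72.4466 Y155.0164
M3 S379
G01 X64.9336 Y170.2616 F2484
G01 X72.1685 Y185.6407
G01 X88.7033 Y189.5729
G01 X102.0869 Y179.0972
G01 X102.2412 Y162.1020
G01 X89.0501 Y151.3850
G01 X72.4466 Y155.0164
M5
G0 X53.1782 Y106.1929
M3 S379
G01 X109.5783 Y24.6879 F2484
M5
G0 X125.9729 Y190.2554
M3 S379
G01 X184.9895 Y190.2554 F2484
G01 X184.9895 Y118.6262
G01 X125.9729 Y118.6262
G01 X125.9729 Y190.2554
M5
G0 X0.0000 Y0.0000

viewBox `0 0 238.1805 195.9557` with mm width/height → 1 unit = 1 mm. Flip: y_m = 195.9557 − y_svg.

**Shape 1** — `<path>` quadratic bezier, stroke `#ff8800` → score (S379, F2484). Control points (SVG): P0=(43.9306,178.3019), P1=(69.0013,203.8068), P2=(42.9594,168.5321); sampled at t=k/5. Machine vertices: (43.9306,17.6538) → (51.9144,9.8830) → (55.8091,6.9746) → (55.6149,8.9286) → (51.3317,15.7449) → (42.9594,27.4236). Open path.

**Shape 2** — `<polygon>` regular polygon, stroke `#ff8800` → score (S379, F2484). Machine vertices: (72.4466,155.0164) → (64.9336,170.2616) → (72.1685,185.6407) → (88.7033,189.5729) → (102.0869,179.0972) → (102.2412,162.1020) → (89.0501,151.3850) → (72.4466,155.0164). Closed: final G1 returns to the first vertex.

**Shape 3** — `<line>` line segment, stroke `#ff8800` → score (S379, F2484). Machine vertices: (53.1782,106.1929) → (109.5783,24.6879). Open path.

**Shape 4** — `<path>` rectangle, stroke `#ff8800` → score (S379, F2484). Machine vertices: (125.9729,190.2554) → (184.9895,190.2554) → (184.9895,118.6262) → (125.9729,118.6262) → (125.9729,190.2554). Closed: final G1 returns to the first vertex.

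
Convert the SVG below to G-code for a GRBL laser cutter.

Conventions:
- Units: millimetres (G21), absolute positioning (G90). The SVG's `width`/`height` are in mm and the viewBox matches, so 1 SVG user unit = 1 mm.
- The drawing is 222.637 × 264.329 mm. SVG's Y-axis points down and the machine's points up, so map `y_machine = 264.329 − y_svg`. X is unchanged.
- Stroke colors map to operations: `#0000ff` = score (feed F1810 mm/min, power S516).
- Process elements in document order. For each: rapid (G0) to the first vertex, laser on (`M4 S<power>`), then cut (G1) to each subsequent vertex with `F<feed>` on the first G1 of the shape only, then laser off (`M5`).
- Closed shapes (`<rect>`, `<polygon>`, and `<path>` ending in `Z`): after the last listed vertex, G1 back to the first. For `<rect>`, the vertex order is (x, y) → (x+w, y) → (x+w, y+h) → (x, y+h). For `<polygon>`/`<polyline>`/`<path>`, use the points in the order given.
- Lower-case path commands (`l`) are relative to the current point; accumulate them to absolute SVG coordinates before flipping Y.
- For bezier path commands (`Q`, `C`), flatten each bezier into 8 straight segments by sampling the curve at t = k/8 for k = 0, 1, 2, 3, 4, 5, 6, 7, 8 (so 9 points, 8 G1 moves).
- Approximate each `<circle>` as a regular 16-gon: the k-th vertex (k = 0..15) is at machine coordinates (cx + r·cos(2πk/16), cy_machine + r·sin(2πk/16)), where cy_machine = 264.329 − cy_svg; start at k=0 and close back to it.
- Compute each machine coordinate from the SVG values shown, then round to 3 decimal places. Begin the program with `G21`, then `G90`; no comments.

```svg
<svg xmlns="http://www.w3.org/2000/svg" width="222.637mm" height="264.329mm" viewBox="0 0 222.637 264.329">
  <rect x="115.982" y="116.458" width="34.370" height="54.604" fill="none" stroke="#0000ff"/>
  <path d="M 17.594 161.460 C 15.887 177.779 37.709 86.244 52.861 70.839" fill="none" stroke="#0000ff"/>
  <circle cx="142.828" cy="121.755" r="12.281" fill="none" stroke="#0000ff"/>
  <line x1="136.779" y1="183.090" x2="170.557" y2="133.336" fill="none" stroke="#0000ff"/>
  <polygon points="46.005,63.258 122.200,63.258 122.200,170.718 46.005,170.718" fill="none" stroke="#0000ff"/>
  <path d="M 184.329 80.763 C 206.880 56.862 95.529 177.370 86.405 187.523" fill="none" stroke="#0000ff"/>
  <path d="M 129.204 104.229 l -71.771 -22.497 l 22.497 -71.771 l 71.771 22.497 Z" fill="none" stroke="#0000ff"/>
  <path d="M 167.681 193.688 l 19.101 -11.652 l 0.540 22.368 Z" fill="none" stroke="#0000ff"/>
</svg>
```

1 u = 1 mm; y_m = 264.329 − y.

[1] `<rect>` rectangle, #0000ff→score S516 F1810: (115.982,147.871) → (150.352,147.871) → (150.352,93.267) → (115.982,93.267) → (115.982,147.871) (closed)

[2] `<path>` cubic bezier, #0000ff→score S516 F1810: (17.594,102.869) → (17.998,101.446) → (20.254,107.978) → (24.007,120.309) → (28.905,136.283) → (34.594,153.744) → (40.718,170.537) → (46.925,184.504) → (52.861,193.490)

[3] `<circle>` circle, #0000ff→score S516 F1810: (155.109,142.574) → (154.174,147.274) → (151.512,151.258) → (147.528,153.920) → (142.828,154.855) → (138.128,153.920) → (134.144,151.258) → (131.482,147.274) → (130.547,142.574) → (131.482,137.874) → (134.144,133.890) → (138.128,131.228) → (142.828,130.293) → (147.528,131.228) → (151.512,133.890) → (154.174,137.874) → (155.109,142.574) (closed)

[4] `<line>` line segment, #0000ff→score S516 F1810: (136.779,81.239) → (170.557,130.993)

[5] `<polygon>` rectangle, #0000ff→score S516 F1810: (46.005,201.071) → (122.200,201.071) → (122.200,93.611) → (46.005,93.611) → (46.005,201.071) (closed)

[6] `<path>` cubic bezier, #0000ff→score S516 F1810: (184.329,183.566) → (186.970,186.257) → (179.825,178.396) → (165.661,162.967) → (147.245,142.956) → (127.344,121.349) → (108.726,101.132) → (94.157,85.289) → (86.405,76.806)

[7] `<path>` regular polygon, #0000ff→score S516 F1810: (129.204,160.100) → (57.433,182.597) → (79.930,254.368) → (151.701,231.871) → (129.204,160.100) (closed)

[8] `<path>` regular polygon, #0000ff→score S516 F1810: (167.681,70.641) → (186.782,82.293) → (187.322,59.925) → (167.681,70.641) (closed)

G21
G90
G0 X115.982 Y147.871
M4 S516
G1 X150.352 Y147.871 F1810
G1 X150.352 Y93.267
G1 X115.982 Y93.267
G1 X115.982 Y147.871
M5
G0 X17.594 Y102.869
M4 S516
G1 X17.998 Y101.446 F1810
G1 X20.254 Y107.978
G1 X24.007 Y120.309
G1 X28.905 Y136.283
G1 X34.594 Y153.744
G1 X40.718 Y170.537
G1 X46.925 Y184.504
G1 X52.861 Y193.490
M5
G0 X155.109 Y142.574
M4 S516
G1 X154.174 Y147.274 F1810
G1 X151.512 Y151.258
G1 X147.528 Y153.920
G1 X142.828 Y154.855
G1 X138.128 Y153.920
G1 X134.144 Y151.258
G1 X131.482 Y147.274
G1 X130.547 Y142.574
G1 X131.482 Y137.874
G1 X134.144 Y133.890
G1 X138.128 Y131.228
G1 X142.828 Y130.293
G1 X147.528 Y131.228
G1 X151.512 Y133.890
G1 X154.174 Y137.874
G1 X155.109 Y142.574
M5
G0 X136.779 Y81.239
M4 S516
G1 X170.557 Y130.993 F1810
M5
G0 X46.005 Y201.071
M4 S516
G1 X122.200 Y201.071 F1810
G1 X122.200 Y93.611
G1 X46.005 Y93.611
G1 X46.005 Y201.071
M5
G0 X184.329 Y183.566
M4 S516
G1 X186.970 Y186.257 F1810
G1 X179.825 Y178.396
G1 X165.661 Y162.967
G1 X147.245 Y142.956
G1 X127.344 Y121.349
G1 X108.726 Y101.132
G1 X94.157 Y85.289
G1 X86.405 Y76.806
M5
G0 X129.204 Y160.100
M4 S516
G1 X57.433 Y182.597 F1810
G1 X79.930 Y254.368
G1 X151.701 Y231.871
G1 X129.204 Y160.100
M5
G0 X167.681 Y70.641
M4 S516
G1 X186.782 Y82.293 F1810
G1 X187.322 Y59.925
G1 X167.681 Y70.641
M5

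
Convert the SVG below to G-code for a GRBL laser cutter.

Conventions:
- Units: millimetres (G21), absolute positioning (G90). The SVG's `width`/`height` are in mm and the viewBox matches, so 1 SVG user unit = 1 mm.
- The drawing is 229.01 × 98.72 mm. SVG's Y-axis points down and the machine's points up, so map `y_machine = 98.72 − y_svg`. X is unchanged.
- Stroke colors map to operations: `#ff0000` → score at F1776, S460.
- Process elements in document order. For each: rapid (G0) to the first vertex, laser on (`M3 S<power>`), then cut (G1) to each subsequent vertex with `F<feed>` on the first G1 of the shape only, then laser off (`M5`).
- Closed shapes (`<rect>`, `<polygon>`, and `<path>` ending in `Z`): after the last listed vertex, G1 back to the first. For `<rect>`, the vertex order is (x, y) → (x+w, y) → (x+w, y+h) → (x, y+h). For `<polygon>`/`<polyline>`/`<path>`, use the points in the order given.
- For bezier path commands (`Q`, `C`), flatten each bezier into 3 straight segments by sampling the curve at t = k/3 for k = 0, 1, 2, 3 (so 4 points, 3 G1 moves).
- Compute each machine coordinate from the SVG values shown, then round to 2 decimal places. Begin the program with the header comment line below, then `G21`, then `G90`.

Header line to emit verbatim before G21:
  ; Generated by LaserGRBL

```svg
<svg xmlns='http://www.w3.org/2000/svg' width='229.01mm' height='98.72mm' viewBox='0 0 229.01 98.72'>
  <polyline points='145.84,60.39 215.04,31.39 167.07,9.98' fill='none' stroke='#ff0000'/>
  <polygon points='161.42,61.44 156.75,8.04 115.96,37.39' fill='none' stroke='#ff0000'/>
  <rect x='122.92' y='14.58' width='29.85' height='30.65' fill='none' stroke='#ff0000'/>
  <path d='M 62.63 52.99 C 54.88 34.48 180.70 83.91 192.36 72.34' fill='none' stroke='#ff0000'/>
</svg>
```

1 u = 1 mm; y_m = 98.72 − y.

[1] `<polyline>` open polyline, #ff0000→score S460 F1776: (145.84,38.33) → (215.04,67.33) → (167.07,88.74)

[2] `<polygon>` closed polygon, #ff0000→score S460 F1776: (161.42,37.28) → (156.75,90.68) → (115.96,61.33) → (161.42,37.28) (closed)

[3] `<rect>` rectangle, #ff0000→score S460 F1776: (122.92,84.14) → (152.77,84.14) → (152.77,53.49) → (122.92,53.49) → (122.92,84.14) (closed)

[4] `<path>` cubic bezier, #ff0000→score S460 F1776: (62.63,45.73) → (90.23,46.37) → (151.82,30.37) → (192.36,26.38)

; Generated by LaserGRBL
G21
G90
G0 X145.84 Y38.33
M3 S460
G1 X215.04 Y67.33 F1776
G1 X167.07 Y88.74
M5
G0 X161.42 Y37.28
M3 S460
G1 X156.75 Y90.68 F1776
G1 X115.96 Y61.33
G1 X161.42 Y37.28
M5
G0 X122.92 Y84.14
M3 S460
G1 X152.77 Y84.14 F1776
G1 X152.77 Y53.49
G1 X122.92 Y53.49
G1 X122.92 Y84.14
M5
G0 X62.63 Y45.73
M3 S460
G1 X90.23 Y46.37 F1776
G1 X151.82 Y30.37
G1 X192.36 Y26.38
M5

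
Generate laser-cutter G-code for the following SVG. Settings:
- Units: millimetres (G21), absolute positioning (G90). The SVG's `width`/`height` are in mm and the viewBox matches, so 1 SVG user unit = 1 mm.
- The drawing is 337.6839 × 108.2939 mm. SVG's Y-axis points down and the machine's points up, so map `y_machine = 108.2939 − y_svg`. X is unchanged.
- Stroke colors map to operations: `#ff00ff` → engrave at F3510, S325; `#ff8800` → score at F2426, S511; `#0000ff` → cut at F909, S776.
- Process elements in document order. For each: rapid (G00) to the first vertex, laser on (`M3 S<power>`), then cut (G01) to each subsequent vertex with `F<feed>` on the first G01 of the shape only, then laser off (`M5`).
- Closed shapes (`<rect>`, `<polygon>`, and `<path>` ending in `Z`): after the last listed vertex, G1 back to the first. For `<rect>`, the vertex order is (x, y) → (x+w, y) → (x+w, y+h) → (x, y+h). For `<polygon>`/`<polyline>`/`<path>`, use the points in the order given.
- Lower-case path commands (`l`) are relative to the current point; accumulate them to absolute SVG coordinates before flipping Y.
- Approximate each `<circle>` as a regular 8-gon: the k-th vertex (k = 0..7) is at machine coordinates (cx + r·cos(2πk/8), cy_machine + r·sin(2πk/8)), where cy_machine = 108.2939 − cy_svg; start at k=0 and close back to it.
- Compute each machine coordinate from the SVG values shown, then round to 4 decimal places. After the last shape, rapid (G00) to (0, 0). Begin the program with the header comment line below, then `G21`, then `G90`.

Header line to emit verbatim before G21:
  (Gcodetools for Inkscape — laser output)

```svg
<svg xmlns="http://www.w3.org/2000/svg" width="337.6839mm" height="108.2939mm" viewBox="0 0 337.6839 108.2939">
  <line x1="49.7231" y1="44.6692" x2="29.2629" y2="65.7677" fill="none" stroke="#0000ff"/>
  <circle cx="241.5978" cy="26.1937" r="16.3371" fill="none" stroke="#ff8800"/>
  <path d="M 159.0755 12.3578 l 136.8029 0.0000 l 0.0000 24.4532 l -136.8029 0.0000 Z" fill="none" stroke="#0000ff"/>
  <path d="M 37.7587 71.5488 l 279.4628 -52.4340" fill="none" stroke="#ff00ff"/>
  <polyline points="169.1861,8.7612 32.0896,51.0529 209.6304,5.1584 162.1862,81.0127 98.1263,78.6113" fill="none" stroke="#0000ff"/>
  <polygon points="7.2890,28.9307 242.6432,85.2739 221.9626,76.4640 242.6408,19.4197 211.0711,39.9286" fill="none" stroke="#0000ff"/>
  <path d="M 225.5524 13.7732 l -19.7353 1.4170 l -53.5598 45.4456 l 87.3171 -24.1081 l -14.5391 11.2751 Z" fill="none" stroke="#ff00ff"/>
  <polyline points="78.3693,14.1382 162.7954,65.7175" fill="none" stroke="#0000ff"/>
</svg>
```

(Gcodetools for Inkscape — laser output)
G21
G90
G00 X49.7231 Y63.6247
M3 S776
G01 X29.2629 Y42.5262 F909
M5
G00 X257.9349 Y82.1002
M3 S511
G01 X253.1499 Y93.6523 F2426
G01 X241.5978 Y98.4373
G01 X230.0457 Y93.6523
G01 X225.2607 Y82.1002
G01 X230.0457 Y70.5481
G01 X241.5978 Y65.7631
G01 X253.1499 Y70.5481
G01 X257.9349 Y82.1002
M5
G00 X159.0755 Y95.9361
M3 S776
G01 X295.8784 Y95.9361 F909
G01 X295.8784 Y71.4829
G01 X159.0755 Y71.4829
G01 X159.0755 Y95.9361
M5
G00 X37.7587 Y36.7451
M3 S325
G01 X317.2215 Y89.1791 F3510
M5
G00 X169.1861 Y99.5327
M3 S776
G01 X32.0896 Y57.2410 F909
G01 X209.6304 Y103.1355
G01 X162.1862 Y27.2812
G01 X98.1263 Y29.6826
M5
G00 X7.2890 Y79.3632
M3 S776
G01 X242.6432 Y23.0200 F909
G01 X221.9626 Y31.8299
G01 X242.6408 Y88.8742
G01 X211.0711 Y68.3653
G01 X7.2890 Y79.3632
M5
G00 X225.5524 Y94.5207
M3 S325
G01 X205.8171 Y93.1037 F3510
G01 X152.2573 Y47.6581
G01 X239.5744 Y71.7662
G01 X225.0353 Y60.4911
G01 X225.5524 Y94.5207
M5
G00 X78.3693 Y94.1557
M3 S776
G01 X162.7954 Y42.5764 F909
M5
G00 X0.0000 Y0.0000

viewBox `0 0 337.6839 108.2939` with mm width/height → 1 unit = 1 mm. Flip: y_m = 108.2939 − y_svg.

**Shape 1** — `<line>` line segment, stroke `#0000ff` → cut (S776, F909). Machine vertices: (49.7231,63.6247) → (29.2629,42.5262). Open path.

**Shape 2** — `<circle>` circle, stroke `#ff8800` → score (S511, F2426). Machine vertices: (257.9349,82.1002) → (253.1499,93.6523) → (241.5978,98.4373) → (230.0457,93.6523) → (225.2607,82.1002) → (230.0457,70.5481) → (241.5978,65.7631) → (253.1499,70.5481) → (257.9349,82.1002). Closed: final G1 returns to the first vertex.

**Shape 3** — `<path>` rectangle, stroke `#0000ff` → cut (S776, F909). Machine vertices: (159.0755,95.9361) → (295.8784,95.9361) → (295.8784,71.4829) → (159.0755,71.4829) → (159.0755,95.9361). Closed: final G1 returns to the first vertex.

**Shape 4** — `<path>` line segment, stroke `#ff00ff` → engrave (S325, F3510). Machine vertices: (37.7587,36.7451) → (317.2215,89.1791). Open path.

**Shape 5** — `<polyline>` open polyline, stroke `#0000ff` → cut (S776, F909). Machine vertices: (169.1861,99.5327) → (32.0896,57.2410) → (209.6304,103.1355) → (162.1862,27.2812) → (98.1263,29.6826). Open path.

**Shape 6** — `<polygon>` closed polygon, stroke `#0000ff` → cut (S776, F909). Machine vertices: (7.2890,79.3632) → (242.6432,23.0200) → (221.9626,31.8299) → (242.6408,88.8742) → (211.0711,68.3653) → (7.2890,79.3632). Closed: final G1 returns to the first vertex.

**Shape 7** — `<path>` closed polygon, stroke `#ff00ff` → engrave (S325, F3510). Machine vertices: (225.5524,94.5207) → (205.8171,93.1037) → (152.2573,47.6581) → (239.5744,71.7662) → (225.0353,60.4911) → (225.5524,94.5207). Closed: final G1 returns to the first vertex.

**Shape 8** — `<polyline>` line segment, stroke `#0000ff` → cut (S776, F909). Machine vertices: (78.3693,94.1557) → (162.7954,42.5764). Open path.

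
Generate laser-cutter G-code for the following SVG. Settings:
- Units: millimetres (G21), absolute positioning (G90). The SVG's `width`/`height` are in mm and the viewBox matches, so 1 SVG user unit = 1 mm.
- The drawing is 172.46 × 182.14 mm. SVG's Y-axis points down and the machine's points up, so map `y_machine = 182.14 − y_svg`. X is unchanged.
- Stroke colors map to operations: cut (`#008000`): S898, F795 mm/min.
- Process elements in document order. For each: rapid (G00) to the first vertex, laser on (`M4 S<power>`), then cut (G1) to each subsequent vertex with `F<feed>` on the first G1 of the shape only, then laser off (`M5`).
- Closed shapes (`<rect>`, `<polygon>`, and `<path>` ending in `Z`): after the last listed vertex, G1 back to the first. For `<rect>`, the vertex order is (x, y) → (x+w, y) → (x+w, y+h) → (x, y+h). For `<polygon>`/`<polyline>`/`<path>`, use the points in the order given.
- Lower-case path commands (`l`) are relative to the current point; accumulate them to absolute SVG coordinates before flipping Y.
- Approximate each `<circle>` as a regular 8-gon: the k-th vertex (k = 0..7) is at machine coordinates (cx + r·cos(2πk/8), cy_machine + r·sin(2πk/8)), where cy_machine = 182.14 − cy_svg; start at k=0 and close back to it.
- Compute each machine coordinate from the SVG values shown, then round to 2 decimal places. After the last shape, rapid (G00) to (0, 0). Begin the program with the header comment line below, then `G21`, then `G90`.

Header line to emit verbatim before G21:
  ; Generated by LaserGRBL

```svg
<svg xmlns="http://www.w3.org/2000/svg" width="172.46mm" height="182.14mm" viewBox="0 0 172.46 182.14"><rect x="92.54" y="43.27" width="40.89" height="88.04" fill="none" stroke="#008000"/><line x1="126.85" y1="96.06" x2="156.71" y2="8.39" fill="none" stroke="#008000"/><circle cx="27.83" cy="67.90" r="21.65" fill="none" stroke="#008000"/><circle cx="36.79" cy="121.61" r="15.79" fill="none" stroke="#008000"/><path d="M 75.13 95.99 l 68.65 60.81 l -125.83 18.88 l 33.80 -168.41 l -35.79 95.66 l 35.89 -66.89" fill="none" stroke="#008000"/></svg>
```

; Generated by LaserGRBL
G21
G90
G00 X92.54 Y138.87
M4 S898
G1 X133.43 Y138.87 F795
G1 X133.43 Y50.83
G1 X92.54 Y50.83
G1 X92.54 Y138.87
M5
G00 X126.85 Y86.08
M4 S898
G1 X156.71 Y173.75 F795
M5
G00 X49.48 Y114.24
M4 S898
G1 X43.14 Y129.55 F795
G1 X27.83 Y135.89
G1 X12.52 Y129.55
G1 X6.18 Y114.24
G1 X12.52 Y98.93
G1 X27.83 Y92.59
G1 X43.14 Y98.93
G1 X49.48 Y114.24
M5
G00 X52.58 Y60.53
M4 S898
G1 X47.96 Y71.70 F795
G1 X36.79 Y76.32
G1 X25.62 Y71.70
G1 X21.00 Y60.53
G1 X25.62 Y49.36
G1 X36.79 Y44.74
G1 X47.96 Y49.36
G1 X52.58 Y60.53
M5
G00 X75.13 Y86.15
M4 S898
G1 X143.78 Y25.34 F795
G1 X17.95 Y6.46
G1 X51.75 Y174.87
G1 X15.96 Y79.21
G1 X51.85 Y146.10
M5
G00 X0.00 Y0.00

Since the viewBox matches the mm dimensions, user units are millimetres directly. The only transform is the Y-flip y_m = 182.14 − y_svg.

Shape 1 is a rectangle drawn with `<rect>`. Its stroke #008000 means cut at S898, F795. After flipping Y the toolpath is (92.54,138.87) → (133.43,138.87) → (133.43,50.83) → (92.54,50.83) → (92.54,138.87), returning to the start.

Shape 2 is a line segment drawn with `<line>`. Its stroke #008000 means cut at S898, F795. After flipping Y the toolpath is (126.85,86.08) → (156.71,173.75).

Shape 3 is a circle drawn with `<circle>`. Its stroke #008000 means cut at S898, F795. After flipping Y the toolpath is (49.48,114.24) → (43.14,129.55) → (27.83,135.89) → (12.52,129.55) → (6.18,114.24) → (12.52,98.93) → (27.83,92.59) → (43.14,98.93) → (49.48,114.24), returning to the start.

Shape 4 is a circle drawn with `<circle>`. Its stroke #008000 means cut at S898, F795. After flipping Y the toolpath is (52.58,60.53) → (47.96,71.70) → (36.79,76.32) → (25.62,71.70) → (21.00,60.53) → (25.62,49.36) → (36.79,44.74) → (47.96,49.36) → (52.58,60.53), returning to the start.

Shape 5 is a open polyline drawn with `<path>`. Its stroke #008000 means cut at S898, F795. After flipping Y the toolpath is (75.13,86.15) → (143.78,25.34) → (17.95,6.46) → (51.75,174.87) → (15.96,79.21) → (51.85,146.10).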